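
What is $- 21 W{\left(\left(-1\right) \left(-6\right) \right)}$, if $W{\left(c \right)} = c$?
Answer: $-126$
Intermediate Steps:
$- 21 W{\left(\left(-1\right) \left(-6\right) \right)} = - 21 \left(\left(-1\right) \left(-6\right)\right) = \left(-21\right) 6 = -126$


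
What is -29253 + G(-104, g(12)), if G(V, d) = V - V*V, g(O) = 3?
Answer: -40173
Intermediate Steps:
G(V, d) = V - V²
-29253 + G(-104, g(12)) = -29253 - 104*(1 - 1*(-104)) = -29253 - 104*(1 + 104) = -29253 - 104*105 = -29253 - 10920 = -40173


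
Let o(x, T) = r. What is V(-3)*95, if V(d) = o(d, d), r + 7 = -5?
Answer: -1140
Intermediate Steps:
r = -12 (r = -7 - 5 = -12)
o(x, T) = -12
V(d) = -12
V(-3)*95 = -12*95 = -1140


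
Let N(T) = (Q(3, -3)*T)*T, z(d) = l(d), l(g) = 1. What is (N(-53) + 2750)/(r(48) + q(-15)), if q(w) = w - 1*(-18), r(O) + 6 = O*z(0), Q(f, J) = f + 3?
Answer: 19604/45 ≈ 435.64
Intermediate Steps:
Q(f, J) = 3 + f
z(d) = 1
N(T) = 6*T**2 (N(T) = ((3 + 3)*T)*T = (6*T)*T = 6*T**2)
r(O) = -6 + O (r(O) = -6 + O*1 = -6 + O)
q(w) = 18 + w (q(w) = w + 18 = 18 + w)
(N(-53) + 2750)/(r(48) + q(-15)) = (6*(-53)**2 + 2750)/((-6 + 48) + (18 - 15)) = (6*2809 + 2750)/(42 + 3) = (16854 + 2750)/45 = 19604*(1/45) = 19604/45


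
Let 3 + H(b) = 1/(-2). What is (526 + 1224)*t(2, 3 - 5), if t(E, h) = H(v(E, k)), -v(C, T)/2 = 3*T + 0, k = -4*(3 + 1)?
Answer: -6125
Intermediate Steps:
k = -16 (k = -4*4 = -16)
v(C, T) = -6*T (v(C, T) = -2*(3*T + 0) = -6*T)
H(b) = -7/2 (H(b) = -3 + 1/(-2) = -3 - ½ = -7/2)
t(E, h) = -7/2
(526 + 1224)*t(2, 3 - 5) = (526 + 1224)*(-7/2) = 1750*(-7/2) = -6125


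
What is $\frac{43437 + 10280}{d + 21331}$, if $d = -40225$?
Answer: $- \frac{53717}{18894} \approx -2.8431$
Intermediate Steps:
$\frac{43437 + 10280}{d + 21331} = \frac{43437 + 10280}{-40225 + 21331} = \frac{53717}{-18894} = 53717 \left(- \frac{1}{18894}\right) = - \frac{53717}{18894}$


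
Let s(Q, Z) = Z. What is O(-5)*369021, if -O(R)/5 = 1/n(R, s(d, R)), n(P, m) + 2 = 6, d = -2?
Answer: -1845105/4 ≈ -4.6128e+5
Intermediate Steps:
n(P, m) = 4 (n(P, m) = -2 + 6 = 4)
O(R) = -5/4
O(-5)*369021 = -5/4*369021 = -1845105/4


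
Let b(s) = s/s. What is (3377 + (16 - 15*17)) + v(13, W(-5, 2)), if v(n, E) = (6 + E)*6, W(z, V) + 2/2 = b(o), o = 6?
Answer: 3174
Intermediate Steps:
b(s) = 1
W(z, V) = 0 (W(z, V) = -1 + 1 = 0)
v(n, E) = 36 + 6*E
(3377 + (16 - 15*17)) + v(13, W(-5, 2)) = (3377 + (16 - 15*17)) + (36 + 6*0) = (3377 + (16 - 255)) + (36 + 0) = (3377 - 239) + 36 = 3138 + 36 = 3174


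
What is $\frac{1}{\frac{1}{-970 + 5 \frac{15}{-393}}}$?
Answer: $- \frac{127095}{131} \approx -970.19$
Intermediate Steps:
$\frac{1}{\frac{1}{-970 + 5 \frac{15}{-393}}} = \frac{1}{\frac{1}{-970 + 5 \cdot 15 \left(- \frac{1}{393}\right)}} = \frac{1}{\frac{1}{-970 + 5 \left(- \frac{5}{131}\right)}} = \frac{1}{\frac{1}{-970 - \frac{25}{131}}} = \frac{1}{\frac{1}{- \frac{127095}{131}}} = \frac{1}{- \frac{131}{127095}} = - \frac{127095}{131}$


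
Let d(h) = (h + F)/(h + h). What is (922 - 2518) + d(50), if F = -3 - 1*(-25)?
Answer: -39882/25 ≈ -1595.3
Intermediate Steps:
F = 22 (F = -3 + 25 = 22)
d(h) = (22 + h)/(2*h) (d(h) = (h + 22)/(h + h) = (22 + h)/((2*h)) = (22 + h)*(1/(2*h)) = (22 + h)/(2*h))
(922 - 2518) + d(50) = (922 - 2518) + (1/2)*(22 + 50)/50 = -1596 + (1/2)*(1/50)*72 = -1596 + 18/25 = -39882/25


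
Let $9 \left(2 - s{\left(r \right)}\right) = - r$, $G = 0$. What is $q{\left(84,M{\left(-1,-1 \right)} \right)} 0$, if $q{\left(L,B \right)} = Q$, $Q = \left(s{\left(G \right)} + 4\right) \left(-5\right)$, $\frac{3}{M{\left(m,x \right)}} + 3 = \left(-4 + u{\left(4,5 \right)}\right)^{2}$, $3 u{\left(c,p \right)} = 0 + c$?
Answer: $0$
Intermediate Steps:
$s{\left(r \right)} = 2 + \frac{r}{9}$ ($s{\left(r \right)} = 2 - \frac{\left(-1\right) r}{9} = 2 + \frac{r}{9}$)
$u{\left(c,p \right)} = \frac{c}{3}$ ($u{\left(c,p \right)} = \frac{0 + c}{3} = \frac{c}{3}$)
$M{\left(m,x \right)} = \frac{27}{37}$ ($M{\left(m,x \right)} = \frac{3}{-3 + \left(-4 + \frac{1}{3} \cdot 4\right)^{2}} = \frac{3}{-3 + \left(-4 + \frac{4}{3}\right)^{2}} = \frac{3}{-3 + \left(- \frac{8}{3}\right)^{2}} = \frac{3}{-3 + \frac{64}{9}} = \frac{3}{\frac{37}{9}} = 3 \cdot \frac{9}{37} = \frac{27}{37}$)
$Q = -30$ ($Q = \left(\left(2 + \frac{1}{9} \cdot 0\right) + 4\right) \left(-5\right) = \left(\left(2 + 0\right) + 4\right) \left(-5\right) = \left(2 + 4\right) \left(-5\right) = 6 \left(-5\right) = -30$)
$q{\left(L,B \right)} = -30$
$q{\left(84,M{\left(-1,-1 \right)} \right)} 0 = \left(-30\right) 0 = 0$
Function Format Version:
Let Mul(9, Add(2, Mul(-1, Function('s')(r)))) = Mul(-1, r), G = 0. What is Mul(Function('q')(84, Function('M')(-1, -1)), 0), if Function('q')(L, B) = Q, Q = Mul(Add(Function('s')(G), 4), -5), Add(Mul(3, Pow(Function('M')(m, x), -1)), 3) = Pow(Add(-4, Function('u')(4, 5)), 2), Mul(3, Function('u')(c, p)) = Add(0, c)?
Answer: 0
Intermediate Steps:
Function('s')(r) = Add(2, Mul(Rational(1, 9), r)) (Function('s')(r) = Add(2, Mul(Rational(-1, 9), Mul(-1, r))) = Add(2, Mul(Rational(1, 9), r)))
Function('u')(c, p) = Mul(Rational(1, 3), c) (Function('u')(c, p) = Mul(Rational(1, 3), Add(0, c)) = Mul(Rational(1, 3), c))
Function('M')(m, x) = Rational(27, 37) (Function('M')(m, x) = Mul(3, Pow(Add(-3, Pow(Add(-4, Mul(Rational(1, 3), 4)), 2)), -1)) = Mul(3, Pow(Add(-3, Pow(Add(-4, Rational(4, 3)), 2)), -1)) = Mul(3, Pow(Add(-3, Pow(Rational(-8, 3), 2)), -1)) = Mul(3, Pow(Add(-3, Rational(64, 9)), -1)) = Mul(3, Pow(Rational(37, 9), -1)) = Mul(3, Rational(9, 37)) = Rational(27, 37))
Q = -30 (Q = Mul(Add(Add(2, Mul(Rational(1, 9), 0)), 4), -5) = Mul(Add(Add(2, 0), 4), -5) = Mul(Add(2, 4), -5) = Mul(6, -5) = -30)
Function('q')(L, B) = -30
Mul(Function('q')(84, Function('M')(-1, -1)), 0) = Mul(-30, 0) = 0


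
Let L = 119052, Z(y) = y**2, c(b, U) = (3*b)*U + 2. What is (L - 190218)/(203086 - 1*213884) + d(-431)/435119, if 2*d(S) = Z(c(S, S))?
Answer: 1676779883722529/4698414962 ≈ 3.5688e+5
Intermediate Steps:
c(b, U) = 2 + 3*U*b (c(b, U) = 3*U*b + 2 = 2 + 3*U*b)
d(S) = (2 + 3*S**2)**2/2 (d(S) = (2 + 3*S*S)**2/2 = (2 + 3*S**2)**2/2)
(L - 190218)/(203086 - 1*213884) + d(-431)/435119 = (119052 - 190218)/(203086 - 1*213884) + ((2 + 3*(-431)**2)**2/2)/435119 = -71166/(203086 - 213884) + ((2 + 3*185761)**2/2)*(1/435119) = -71166/(-10798) + ((2 + 557283)**2/2)*(1/435119) = -71166*(-1/10798) + ((1/2)*557285**2)*(1/435119) = 35583/5399 + ((1/2)*310566571225)*(1/435119) = 35583/5399 + (310566571225/2)*(1/435119) = 35583/5399 + 310566571225/870238 = 1676779883722529/4698414962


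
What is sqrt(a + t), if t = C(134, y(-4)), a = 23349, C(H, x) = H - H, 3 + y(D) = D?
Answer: sqrt(23349) ≈ 152.80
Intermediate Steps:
y(D) = -3 + D
C(H, x) = 0
t = 0
sqrt(a + t) = sqrt(23349 + 0) = sqrt(23349)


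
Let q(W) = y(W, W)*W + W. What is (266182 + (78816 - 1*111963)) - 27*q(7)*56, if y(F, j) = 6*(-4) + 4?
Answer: 434131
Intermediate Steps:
y(F, j) = -20 (y(F, j) = -24 + 4 = -20)
q(W) = -19*W (q(W) = -20*W + W = -19*W)
(266182 + (78816 - 1*111963)) - 27*q(7)*56 = (266182 + (78816 - 1*111963)) - (-513)*7*56 = (266182 + (78816 - 111963)) - 27*(-133)*56 = (266182 - 33147) + 3591*56 = 233035 + 201096 = 434131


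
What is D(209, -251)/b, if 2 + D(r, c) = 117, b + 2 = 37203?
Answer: 115/37201 ≈ 0.0030913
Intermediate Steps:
b = 37201 (b = -2 + 37203 = 37201)
D(r, c) = 115 (D(r, c) = -2 + 117 = 115)
D(209, -251)/b = 115/37201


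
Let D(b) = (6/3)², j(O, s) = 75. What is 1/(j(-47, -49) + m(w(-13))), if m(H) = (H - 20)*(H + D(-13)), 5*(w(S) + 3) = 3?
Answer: 25/979 ≈ 0.025536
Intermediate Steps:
w(S) = -12/5 (w(S) = -3 + (⅕)*3 = -3 + ⅗ = -12/5)
D(b) = 4 (D(b) = (6*(⅓))² = 2² = 4)
m(H) = (-20 + H)*(4 + H) (m(H) = (H - 20)*(H + 4) = (-20 + H)*(4 + H))
1/(j(-47, -49) + m(w(-13))) = 1/(75 + (-80 + (-12/5)² - 16*(-12/5))) = 1/(75 + (-80 + 144/25 + 192/5)) = 1/(75 - 896/25) = 1/(979/25) = 25/979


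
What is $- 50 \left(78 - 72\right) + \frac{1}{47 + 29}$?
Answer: $- \frac{22799}{76} \approx -299.99$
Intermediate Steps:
$- 50 \left(78 - 72\right) + \frac{1}{47 + 29} = \left(-50\right) 6 + \frac{1}{76} = -300 + \frac{1}{76} = - \frac{22799}{76}$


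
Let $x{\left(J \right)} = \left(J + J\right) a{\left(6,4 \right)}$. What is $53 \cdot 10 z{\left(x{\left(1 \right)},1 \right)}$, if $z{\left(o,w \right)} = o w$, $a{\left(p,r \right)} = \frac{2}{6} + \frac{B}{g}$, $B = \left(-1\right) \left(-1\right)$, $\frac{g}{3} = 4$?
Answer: $\frac{1325}{3} \approx 441.67$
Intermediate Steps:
$g = 12$ ($g = 3 \cdot 4 = 12$)
$B = 1$
$a{\left(p,r \right)} = \frac{5}{12}$ ($a{\left(p,r \right)} = \frac{2}{6} + 1 \cdot \frac{1}{12} = 2 \cdot \frac{1}{6} + 1 \cdot \frac{1}{12} = \frac{1}{3} + \frac{1}{12} = \frac{5}{12}$)
$x{\left(J \right)} = \frac{5 J}{6}$ ($x{\left(J \right)} = \left(J + J\right) \frac{5}{12} = 2 J \frac{5}{12} = \frac{5 J}{6}$)
$53 \cdot 10 z{\left(x{\left(1 \right)},1 \right)} = 53 \cdot 10 \cdot \frac{5}{6} \cdot 1 \cdot 1 = 530 \cdot \frac{5}{6} \cdot 1 = 530 \cdot \frac{5}{6} = \frac{1325}{3}$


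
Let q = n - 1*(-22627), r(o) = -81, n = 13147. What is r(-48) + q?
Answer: 35693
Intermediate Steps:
q = 35774 (q = 13147 - 1*(-22627) = 13147 + 22627 = 35774)
r(-48) + q = -81 + 35774 = 35693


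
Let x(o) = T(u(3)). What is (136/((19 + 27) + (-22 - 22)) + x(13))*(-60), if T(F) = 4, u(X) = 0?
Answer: -4320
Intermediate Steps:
x(o) = 4
(136/((19 + 27) + (-22 - 22)) + x(13))*(-60) = (136/((19 + 27) + (-22 - 22)) + 4)*(-60) = (136/(46 - 44) + 4)*(-60) = (136/2 + 4)*(-60) = (136*(1/2) + 4)*(-60) = (68 + 4)*(-60) = 72*(-60) = -4320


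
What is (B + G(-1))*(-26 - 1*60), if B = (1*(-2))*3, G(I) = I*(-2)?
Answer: 344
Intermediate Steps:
G(I) = -2*I
B = -6 (B = -2*3 = -6)
(B + G(-1))*(-26 - 1*60) = (-6 - 2*(-1))*(-26 - 1*60) = (-6 + 2)*(-26 - 60) = -4*(-86) = 344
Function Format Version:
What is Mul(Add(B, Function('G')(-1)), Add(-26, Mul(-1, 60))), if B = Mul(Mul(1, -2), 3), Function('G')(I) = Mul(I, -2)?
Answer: 344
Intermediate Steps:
Function('G')(I) = Mul(-2, I)
B = -6 (B = Mul(-2, 3) = -6)
Mul(Add(B, Function('G')(-1)), Add(-26, Mul(-1, 60))) = Mul(Add(-6, Mul(-2, -1)), Add(-26, Mul(-1, 60))) = Mul(Add(-6, 2), Add(-26, -60)) = Mul(-4, -86) = 344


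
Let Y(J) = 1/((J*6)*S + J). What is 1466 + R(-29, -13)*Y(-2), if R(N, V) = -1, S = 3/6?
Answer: 11729/8 ≈ 1466.1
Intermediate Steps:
S = ½ (S = 3*(⅙) = ½ ≈ 0.50000)
Y(J) = 1/(4*J) (Y(J) = 1/((J*6)*(½) + J) = 1/((6*J)*(½) + J) = 1/(3*J + J) = 1/(4*J))
1466 + R(-29, -13)*Y(-2) = 1466 - 1/(4*(-2)) = 1466 - (-1)/(4*2) = 1466 - 1*(-⅛) = 1466 + ⅛ = 11729/8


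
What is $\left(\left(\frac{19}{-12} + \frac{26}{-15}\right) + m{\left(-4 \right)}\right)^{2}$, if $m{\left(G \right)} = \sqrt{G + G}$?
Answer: $\frac{10801}{3600} - \frac{199 i \sqrt{2}}{15} \approx 3.0003 - 18.762 i$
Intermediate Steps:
$m{\left(G \right)} = \sqrt{2} \sqrt{G}$ ($m{\left(G \right)} = \sqrt{2 G} = \sqrt{2} \sqrt{G}$)
$\left(\left(\frac{19}{-12} + \frac{26}{-15}\right) + m{\left(-4 \right)}\right)^{2} = \left(\left(\frac{19}{-12} + \frac{26}{-15}\right) + \sqrt{2} \sqrt{-4}\right)^{2} = \left(\left(19 \left(- \frac{1}{12}\right) + 26 \left(- \frac{1}{15}\right)\right) + \sqrt{2} \cdot 2 i\right)^{2} = \left(\left(- \frac{19}{12} - \frac{26}{15}\right) + 2 i \sqrt{2}\right)^{2} = \left(- \frac{199}{60} + 2 i \sqrt{2}\right)^{2}$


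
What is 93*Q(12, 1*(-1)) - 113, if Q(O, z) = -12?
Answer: -1229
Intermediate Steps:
93*Q(12, 1*(-1)) - 113 = 93*(-12) - 113 = -1116 - 113 = -1229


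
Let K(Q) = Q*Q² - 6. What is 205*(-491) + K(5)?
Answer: -100536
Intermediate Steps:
K(Q) = -6 + Q³ (K(Q) = Q³ - 6 = -6 + Q³)
205*(-491) + K(5) = 205*(-491) + (-6 + 5³) = -100655 + (-6 + 125) = -100655 + 119 = -100536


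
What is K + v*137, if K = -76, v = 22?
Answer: 2938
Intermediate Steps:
K + v*137 = -76 + 22*137 = -76 + 3014 = 2938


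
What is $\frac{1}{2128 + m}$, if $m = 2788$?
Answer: $\frac{1}{4916} \approx 0.00020342$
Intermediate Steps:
$\frac{1}{2128 + m} = \frac{1}{2128 + 2788} = \frac{1}{4916}$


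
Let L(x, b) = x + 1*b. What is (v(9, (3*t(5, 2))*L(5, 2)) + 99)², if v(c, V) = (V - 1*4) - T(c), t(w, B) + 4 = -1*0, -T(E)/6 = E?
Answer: 4225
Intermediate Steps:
T(E) = -6*E
L(x, b) = b + x (L(x, b) = x + b = b + x)
t(w, B) = -4 (t(w, B) = -4 - 1*0 = -4 + 0 = -4)
v(c, V) = -4 + V + 6*c (v(c, V) = (V - 1*4) - (-6)*c = (V - 4) + 6*c = (-4 + V) + 6*c = -4 + V + 6*c)
(v(9, (3*t(5, 2))*L(5, 2)) + 99)² = ((-4 + (3*(-4))*(2 + 5) + 6*9) + 99)² = ((-4 - 12*7 + 54) + 99)² = ((-4 - 84 + 54) + 99)² = (-34 + 99)² = 65² = 4225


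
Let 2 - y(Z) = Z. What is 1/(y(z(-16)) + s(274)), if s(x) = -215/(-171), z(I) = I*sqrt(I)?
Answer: 95247/120081385 - 1871424*I/120081385 ≈ 0.00079319 - 0.015585*I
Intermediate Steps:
z(I) = I**(3/2)
s(x) = 215/171 (s(x) = -215*(-1/171) = 215/171)
y(Z) = 2 - Z
1/(y(z(-16)) + s(274)) = 1/((2 - (-16)**(3/2)) + 215/171) = 1/((2 - (-64)*I) + 215/171) = 1/((2 + 64*I) + 215/171) = 1/(557/171 + 64*I) = 29241*(557/171 - 64*I)/120081385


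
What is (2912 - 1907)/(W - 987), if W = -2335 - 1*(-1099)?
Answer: -335/741 ≈ -0.45209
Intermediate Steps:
W = -1236 (W = -2335 + 1099 = -1236)
(2912 - 1907)/(W - 987) = (2912 - 1907)/(-1236 - 987) = 1005/(-2223) = 1005*(-1/2223) = -335/741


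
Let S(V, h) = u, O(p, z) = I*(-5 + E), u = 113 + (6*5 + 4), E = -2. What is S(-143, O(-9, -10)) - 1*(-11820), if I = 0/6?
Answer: 11967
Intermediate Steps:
I = 0 (I = 0*(1/6) = 0)
u = 147 (u = 113 + (30 + 4) = 113 + 34 = 147)
O(p, z) = 0 (O(p, z) = 0*(-5 - 2) = 0*(-7) = 0)
S(V, h) = 147
S(-143, O(-9, -10)) - 1*(-11820) = 147 - 1*(-11820) = 147 + 11820 = 11967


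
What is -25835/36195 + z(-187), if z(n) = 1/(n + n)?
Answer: -1939697/2707386 ≈ -0.71645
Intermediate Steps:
z(n) = 1/(2*n)
-25835/36195 + z(-187) = -25835/36195 + (½)/(-187) = -25835*1/36195 + (½)*(-1/187) = -5167/7239 - 1/374 = -1939697/2707386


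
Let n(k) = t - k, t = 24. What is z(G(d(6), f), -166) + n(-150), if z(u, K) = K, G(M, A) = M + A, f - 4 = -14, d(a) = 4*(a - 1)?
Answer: 8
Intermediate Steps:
n(k) = 24 - k
d(a) = -4 + 4*a (d(a) = 4*(-1 + a) = -4 + 4*a)
f = -10 (f = 4 - 14 = -10)
G(M, A) = A + M
z(G(d(6), f), -166) + n(-150) = -166 + (24 - 1*(-150)) = -166 + (24 + 150) = -166 + 174 = 8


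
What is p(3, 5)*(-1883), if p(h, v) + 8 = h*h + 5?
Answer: -11298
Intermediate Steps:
p(h, v) = -3 + h² (p(h, v) = -8 + (h*h + 5) = -8 + (h² + 5) = -8 + (5 + h²) = -3 + h²)
p(3, 5)*(-1883) = (-3 + 3²)*(-1883) = (-3 + 9)*(-1883) = 6*(-1883) = -11298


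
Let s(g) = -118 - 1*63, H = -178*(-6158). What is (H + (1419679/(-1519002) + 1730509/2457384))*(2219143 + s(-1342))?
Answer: 252196079917500408006013/103688089188 ≈ 2.4323e+12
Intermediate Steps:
H = 1096124
s(g) = -181 (s(g) = -118 - 63 = -181)
(H + (1419679/(-1519002) + 1730509/2457384))*(2219143 + s(-1342)) = (1096124 + (1419679/(-1519002) + 1730509/2457384))*(2219143 - 181) = (1096124 + (1419679*(-1/1519002) + 1730509*(1/2457384)))*2218962 = (1096124 + (-1419679/1519002 + 1730509/2457384))*2218962 = (1096124 - 143341637953/622128535128)*2218962 = (681929875097005919/622128535128)*2218962 = 252196079917500408006013/103688089188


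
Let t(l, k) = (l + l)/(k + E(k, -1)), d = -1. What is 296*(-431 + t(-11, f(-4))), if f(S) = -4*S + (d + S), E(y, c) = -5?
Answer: -385984/3 ≈ -1.2866e+5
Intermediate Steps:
f(S) = -1 - 3*S (f(S) = -4*S + (-1 + S) = -1 - 3*S)
t(l, k) = 2*l/(-5 + k) (t(l, k) = (l + l)/(k - 5) = (2*l)/(-5 + k) = 2*l/(-5 + k))
296*(-431 + t(-11, f(-4))) = 296*(-431 + 2*(-11)/(-5 + (-1 - 3*(-4)))) = 296*(-431 + 2*(-11)/(-5 + (-1 + 12))) = 296*(-431 + 2*(-11)/(-5 + 11)) = 296*(-431 + 2*(-11)/6) = 296*(-431 + 2*(-11)*(⅙)) = 296*(-431 - 11/3) = 296*(-1304/3) = -385984/3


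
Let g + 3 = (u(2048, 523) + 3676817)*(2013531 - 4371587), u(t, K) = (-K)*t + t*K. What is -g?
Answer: 8670140387755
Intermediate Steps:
u(t, K) = 0 (u(t, K) = -K*t + K*t = 0)
g = -8670140387755 (g = -3 + (0 + 3676817)*(2013531 - 4371587) = -3 + 3676817*(-2358056) = -3 - 8670140387752 = -8670140387755)
-g = -1*(-8670140387755) = 8670140387755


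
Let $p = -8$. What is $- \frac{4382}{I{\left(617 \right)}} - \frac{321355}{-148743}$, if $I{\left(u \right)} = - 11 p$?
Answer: $- \frac{311756293}{6544692} \approx -47.635$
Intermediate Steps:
$I{\left(u \right)} = 88$ ($I{\left(u \right)} = \left(-11\right) \left(-8\right) = 88$)
$- \frac{4382}{I{\left(617 \right)}} - \frac{321355}{-148743} = - \frac{4382}{88} - \frac{321355}{-148743} = \left(-4382\right) \frac{1}{88} - - \frac{321355}{148743} = - \frac{2191}{44} + \frac{321355}{148743} = - \frac{311756293}{6544692}$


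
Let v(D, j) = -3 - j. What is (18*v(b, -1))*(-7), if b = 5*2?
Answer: 252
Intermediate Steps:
b = 10
(18*v(b, -1))*(-7) = (18*(-3 - 1*(-1)))*(-7) = (18*(-3 + 1))*(-7) = (18*(-2))*(-7) = -36*(-7) = 252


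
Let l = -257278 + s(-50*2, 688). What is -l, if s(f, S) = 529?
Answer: 256749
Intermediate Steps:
l = -256749 (l = -257278 + 529 = -256749)
-l = -1*(-256749) = 256749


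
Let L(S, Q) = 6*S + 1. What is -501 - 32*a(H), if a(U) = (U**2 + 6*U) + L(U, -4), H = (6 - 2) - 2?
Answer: -1429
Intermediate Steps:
L(S, Q) = 1 + 6*S
H = 2 (H = 4 - 2 = 2)
a(U) = 1 + U**2 + 12*U (a(U) = (U**2 + 6*U) + (1 + 6*U) = 1 + U**2 + 12*U)
-501 - 32*a(H) = -501 - 32*(1 + 2**2 + 12*2) = -501 - 32*(1 + 4 + 24) = -501 - 32*29 = -501 - 928 = -1429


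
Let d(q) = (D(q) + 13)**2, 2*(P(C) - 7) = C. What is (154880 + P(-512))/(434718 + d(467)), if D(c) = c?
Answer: 154631/665118 ≈ 0.23249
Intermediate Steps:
P(C) = 7 + C/2
d(q) = (13 + q)**2 (d(q) = (q + 13)**2 = (13 + q)**2)
(154880 + P(-512))/(434718 + d(467)) = (154880 + (7 + (1/2)*(-512)))/(434718 + (13 + 467)**2) = (154880 + (7 - 256))/(434718 + 480**2) = (154880 - 249)/(434718 + 230400) = 154631/665118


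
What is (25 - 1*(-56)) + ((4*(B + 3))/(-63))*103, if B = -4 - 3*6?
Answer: 12931/63 ≈ 205.25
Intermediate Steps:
B = -22 (B = -4 - 18 = -22)
(25 - 1*(-56)) + ((4*(B + 3))/(-63))*103 = (25 - 1*(-56)) + ((4*(-22 + 3))/(-63))*103 = (25 + 56) + ((4*(-19))*(-1/63))*103 = 81 - 76*(-1/63)*103 = 81 + (76/63)*103 = 81 + 7828/63 = 12931/63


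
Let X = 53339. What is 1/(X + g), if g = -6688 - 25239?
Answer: 1/21412 ≈ 4.6703e-5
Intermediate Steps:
g = -31927
1/(X + g) = 1/(53339 - 31927) = 1/21412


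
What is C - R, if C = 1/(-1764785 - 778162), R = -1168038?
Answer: 2970258727985/2542947 ≈ 1.1680e+6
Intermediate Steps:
C = -1/2542947 (C = 1/(-2542947) = -1/2542947 ≈ -3.9324e-7)
C - R = -1/2542947 - 1*(-1168038) = -1/2542947 + 1168038 = 2970258727985/2542947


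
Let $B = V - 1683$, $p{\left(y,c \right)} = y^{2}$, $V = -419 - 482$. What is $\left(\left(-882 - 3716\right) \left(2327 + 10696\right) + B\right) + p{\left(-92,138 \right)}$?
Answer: $-59873874$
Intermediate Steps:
$V = -901$
$B = -2584$ ($B = -901 - 1683 = -2584$)
$\left(\left(-882 - 3716\right) \left(2327 + 10696\right) + B\right) + p{\left(-92,138 \right)} = \left(\left(-882 - 3716\right) \left(2327 + 10696\right) - 2584\right) + \left(-92\right)^{2} = \left(\left(-4598\right) 13023 - 2584\right) + 8464 = \left(-59879754 - 2584\right) + 8464 = -59882338 + 8464 = -59873874$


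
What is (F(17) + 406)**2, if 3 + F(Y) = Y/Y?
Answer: 163216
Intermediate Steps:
F(Y) = -2 (F(Y) = -3 + Y/Y = -3 + 1 = -2)
(F(17) + 406)**2 = (-2 + 406)**2 = 404**2 = 163216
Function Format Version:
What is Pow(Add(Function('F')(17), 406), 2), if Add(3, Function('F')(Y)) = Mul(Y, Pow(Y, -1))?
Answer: 163216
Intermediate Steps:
Function('F')(Y) = -2 (Function('F')(Y) = Add(-3, Mul(Y, Pow(Y, -1))) = Add(-3, 1) = -2)
Pow(Add(Function('F')(17), 406), 2) = Pow(Add(-2, 406), 2) = Pow(404, 2) = 163216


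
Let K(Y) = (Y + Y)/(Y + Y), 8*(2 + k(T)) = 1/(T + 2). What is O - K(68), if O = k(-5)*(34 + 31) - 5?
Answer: -3329/24 ≈ -138.71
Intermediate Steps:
k(T) = -2 + 1/(8*(2 + T)) (k(T) = -2 + 1/(8*(T + 2)) = -2 + 1/(8*(2 + T)))
K(Y) = 1 (K(Y) = (2*Y)/((2*Y)) = (2*Y)*(1/(2*Y)) = 1)
O = -3305/24 (O = ((-31 - 16*(-5))/(8*(2 - 5)))*(34 + 31) - 5 = ((⅛)*(-31 + 80)/(-3))*65 - 5 = ((⅛)*(-⅓)*49)*65 - 5 = -49/24*65 - 5 = -3185/24 - 5 = -3305/24 ≈ -137.71)
O - K(68) = -3305/24 - 1*1 = -3305/24 - 1 = -3329/24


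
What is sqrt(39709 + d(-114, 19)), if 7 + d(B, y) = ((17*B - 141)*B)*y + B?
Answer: sqrt(4542702) ≈ 2131.4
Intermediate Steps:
d(B, y) = -7 + B + B*y*(-141 + 17*B) (d(B, y) = -7 + (((17*B - 141)*B)*y + B) = -7 + (((-141 + 17*B)*B)*y + B) = -7 + ((B*(-141 + 17*B))*y + B) = -7 + (B*y*(-141 + 17*B) + B) = -7 + (B + B*y*(-141 + 17*B)) = -7 + B + B*y*(-141 + 17*B))
sqrt(39709 + d(-114, 19)) = sqrt(39709 + (-7 - 114 - 141*(-114)*19 + 17*19*(-114)**2)) = sqrt(39709 + (-7 - 114 + 305406 + 17*19*12996)) = sqrt(39709 + (-7 - 114 + 305406 + 4197708)) = sqrt(39709 + 4502993) = sqrt(4542702)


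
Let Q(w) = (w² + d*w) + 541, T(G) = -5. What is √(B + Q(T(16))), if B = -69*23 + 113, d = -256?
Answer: 2*√93 ≈ 19.287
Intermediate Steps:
B = -1474 (B = -1587 + 113 = -1474)
Q(w) = 541 + w² - 256*w (Q(w) = (w² - 256*w) + 541 = 541 + w² - 256*w)
√(B + Q(T(16))) = √(-1474 + (541 + (-5)² - 256*(-5))) = √(-1474 + (541 + 25 + 1280)) = √(-1474 + 1846) = √372 = 2*√93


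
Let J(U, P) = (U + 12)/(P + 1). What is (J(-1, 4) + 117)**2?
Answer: 355216/25 ≈ 14209.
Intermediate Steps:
J(U, P) = (12 + U)/(1 + P)
(J(-1, 4) + 117)**2 = ((12 - 1)/(1 + 4) + 117)**2 = (11/5 + 117)**2 = (596/5)**2 = 355216/25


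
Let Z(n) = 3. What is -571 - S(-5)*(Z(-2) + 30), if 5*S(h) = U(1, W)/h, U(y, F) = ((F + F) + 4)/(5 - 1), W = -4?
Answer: -14308/25 ≈ -572.32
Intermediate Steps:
U(y, F) = 1 + F/2 (U(y, F) = (2*F + 4)/4 = (4 + 2*F)*(¼) = 1 + F/2)
S(h) = -1/(5*h) (S(h) = ((1 + (½)*(-4))/h)/5 = ((1 - 2)/h)/5 = (-1/h)/5 = -1/(5*h))
-571 - S(-5)*(Z(-2) + 30) = -571 - (-⅕/(-5))*(3 + 30) = -571 - (-⅕*(-⅕))*33 = -571 - 33/25 = -14308/25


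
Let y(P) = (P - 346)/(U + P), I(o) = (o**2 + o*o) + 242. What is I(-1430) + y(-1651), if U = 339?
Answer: 5366137101/1312 ≈ 4.0900e+6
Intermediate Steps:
I(o) = 242 + 2*o**2 (I(o) = (o**2 + o**2) + 242 = 2*o**2 + 242 = 242 + 2*o**2)
y(P) = (-346 + P)/(339 + P) (y(P) = (P - 346)/(339 + P) = (-346 + P)/(339 + P))
I(-1430) + y(-1651) = (242 + 2*(-1430)**2) + (-346 - 1651)/(339 - 1651) = (242 + 2*2044900) - 1997/(-1312) = (242 + 4089800) - 1/1312*(-1997) = 4090042 + 1997/1312 = 5366137101/1312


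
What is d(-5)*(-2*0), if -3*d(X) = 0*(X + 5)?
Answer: 0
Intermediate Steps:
d(X) = 0 (d(X) = -0*(X + 5) = -0*(5 + X) = -⅓*0 = 0)
d(-5)*(-2*0) = 0*(-2*0) = 0*0 = 0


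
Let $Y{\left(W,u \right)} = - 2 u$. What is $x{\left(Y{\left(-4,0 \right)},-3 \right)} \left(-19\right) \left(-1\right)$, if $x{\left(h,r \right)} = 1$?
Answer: $19$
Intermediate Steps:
$x{\left(Y{\left(-4,0 \right)},-3 \right)} \left(-19\right) \left(-1\right) = 1 \left(-19\right) \left(-1\right) = \left(-19\right) \left(-1\right) = 19$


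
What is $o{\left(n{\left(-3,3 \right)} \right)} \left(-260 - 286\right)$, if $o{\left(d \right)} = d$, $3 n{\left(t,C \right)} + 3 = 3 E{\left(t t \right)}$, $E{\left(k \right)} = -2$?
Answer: $1638$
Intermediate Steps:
$n{\left(t,C \right)} = -3$ ($n{\left(t,C \right)} = -1 + \frac{3 \left(-2\right)}{3} = -1 + \frac{1}{3} \left(-6\right) = -1 - 2 = -3$)
$o{\left(n{\left(-3,3 \right)} \right)} \left(-260 - 286\right) = - 3 \left(-260 - 286\right) = \left(-3\right) \left(-546\right) = 1638$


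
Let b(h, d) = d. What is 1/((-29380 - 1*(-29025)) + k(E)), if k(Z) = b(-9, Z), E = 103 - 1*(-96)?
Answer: -1/156 ≈ -0.0064103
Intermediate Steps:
E = 199 (E = 103 + 96 = 199)
k(Z) = Z
1/((-29380 - 1*(-29025)) + k(E)) = 1/((-29380 - 1*(-29025)) + 199) = 1/((-29380 + 29025) + 199) = 1/(-355 + 199) = 1/(-156) = -1/156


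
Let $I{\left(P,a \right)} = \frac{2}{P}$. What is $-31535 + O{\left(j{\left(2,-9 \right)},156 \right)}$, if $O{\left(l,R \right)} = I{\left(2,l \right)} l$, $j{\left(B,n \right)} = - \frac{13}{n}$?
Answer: $- \frac{283802}{9} \approx -31534.0$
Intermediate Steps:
$O{\left(l,R \right)} = l$ ($O{\left(l,R \right)} = \frac{2}{2} l = 2 \cdot \frac{1}{2} l = 1 l = l$)
$-31535 + O{\left(j{\left(2,-9 \right)},156 \right)} = -31535 - \frac{13}{-9} = -31535 - - \frac{13}{9} = -31535 + \frac{13}{9} = - \frac{283802}{9}$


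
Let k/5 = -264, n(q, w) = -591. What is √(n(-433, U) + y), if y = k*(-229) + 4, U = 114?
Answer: 7*√6157 ≈ 549.27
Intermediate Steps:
k = -1320 (k = 5*(-264) = -1320)
y = 302284 (y = -1320*(-229) + 4 = 302280 + 4 = 302284)
√(n(-433, U) + y) = √(-591 + 302284) = √301693 = 7*√6157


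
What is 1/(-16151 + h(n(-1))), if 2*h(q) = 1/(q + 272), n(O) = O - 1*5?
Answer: -532/8592331 ≈ -6.1916e-5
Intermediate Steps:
n(O) = -5 + O (n(O) = O - 5 = -5 + O)
h(q) = 1/(2*(272 + q)) (h(q) = 1/(2*(q + 272)) = 1/(2*(272 + q)))
1/(-16151 + h(n(-1))) = 1/(-16151 + 1/(2*(272 + (-5 - 1)))) = 1/(-16151 + 1/(2*(272 - 6))) = 1/(-16151 + (½)/266) = 1/(-16151 + (½)*(1/266)) = 1/(-16151 + 1/532) = 1/(-8592331/532) = -532/8592331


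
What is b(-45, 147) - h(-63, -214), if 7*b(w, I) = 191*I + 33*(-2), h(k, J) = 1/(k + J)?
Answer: 7759054/1939 ≈ 4001.6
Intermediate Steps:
h(k, J) = 1/(J + k)
b(w, I) = -66/7 + 191*I/7 (b(w, I) = (191*I + 33*(-2))/7 = (191*I - 66)/7 = (-66 + 191*I)/7 = -66/7 + 191*I/7)
b(-45, 147) - h(-63, -214) = (-66/7 + (191/7)*147) - 1/(-214 - 63) = (-66/7 + 4011) - 1/(-277) = 28011/7 - 1*(-1/277) = 28011/7 + 1/277 = 7759054/1939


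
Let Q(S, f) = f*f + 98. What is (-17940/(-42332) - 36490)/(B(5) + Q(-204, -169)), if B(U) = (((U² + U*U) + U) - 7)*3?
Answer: -386169185/304822149 ≈ -1.2669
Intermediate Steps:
Q(S, f) = 98 + f² (Q(S, f) = f² + 98 = 98 + f²)
B(U) = -21 + 3*U + 6*U² (B(U) = (((U² + U²) + U) - 7)*3 = ((2*U² + U) - 7)*3 = ((U + 2*U²) - 7)*3 = (-7 + U + 2*U²)*3 = -21 + 3*U + 6*U²)
(-17940/(-42332) - 36490)/(B(5) + Q(-204, -169)) = (-17940/(-42332) - 36490)/((-21 + 3*5 + 6*5²) + (98 + (-169)²)) = (-17940*(-1/42332) - 36490)/((-21 + 15 + 6*25) + (98 + 28561)) = (4485/10583 - 36490)/((-21 + 15 + 150) + 28659) = -386169185/(10583*(144 + 28659)) = -386169185/10583/28803 = -386169185/10583*1/28803 = -386169185/304822149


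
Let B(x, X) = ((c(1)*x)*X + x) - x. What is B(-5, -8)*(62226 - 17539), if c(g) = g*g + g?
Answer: 3574960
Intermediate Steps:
c(g) = g + g² (c(g) = g² + g = g + g²)
B(x, X) = 2*X*x (B(x, X) = (((1*(1 + 1))*x)*X + x) - x = (((1*2)*x)*X + x) - x = ((2*x)*X + x) - x = (2*X*x + x) - x = (x + 2*X*x) - x = 2*X*x)
B(-5, -8)*(62226 - 17539) = (2*(-8)*(-5))*(62226 - 17539) = 80*44687 = 3574960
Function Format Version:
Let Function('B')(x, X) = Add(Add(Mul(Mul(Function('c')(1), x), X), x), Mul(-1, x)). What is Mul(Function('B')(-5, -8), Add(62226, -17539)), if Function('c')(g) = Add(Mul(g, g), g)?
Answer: 3574960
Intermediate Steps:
Function('c')(g) = Add(g, Pow(g, 2)) (Function('c')(g) = Add(Pow(g, 2), g) = Add(g, Pow(g, 2)))
Function('B')(x, X) = Mul(2, X, x) (Function('B')(x, X) = Add(Add(Mul(Mul(Mul(1, Add(1, 1)), x), X), x), Mul(-1, x)) = Add(Add(Mul(Mul(Mul(1, 2), x), X), x), Mul(-1, x)) = Add(Add(Mul(Mul(2, x), X), x), Mul(-1, x)) = Add(Add(Mul(2, X, x), x), Mul(-1, x)) = Add(Add(x, Mul(2, X, x)), Mul(-1, x)) = Mul(2, X, x))
Mul(Function('B')(-5, -8), Add(62226, -17539)) = Mul(Mul(2, -8, -5), Add(62226, -17539)) = Mul(80, 44687) = 3574960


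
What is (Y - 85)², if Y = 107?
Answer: 484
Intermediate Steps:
(Y - 85)² = (107 - 85)² = 22² = 484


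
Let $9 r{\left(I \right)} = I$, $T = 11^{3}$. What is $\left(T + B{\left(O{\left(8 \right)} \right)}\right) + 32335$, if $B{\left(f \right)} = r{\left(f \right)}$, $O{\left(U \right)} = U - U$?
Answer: $33666$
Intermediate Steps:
$T = 1331$
$r{\left(I \right)} = \frac{I}{9}$
$O{\left(U \right)} = 0$
$B{\left(f \right)} = \frac{f}{9}$
$\left(T + B{\left(O{\left(8 \right)} \right)}\right) + 32335 = \left(1331 + \frac{1}{9} \cdot 0\right) + 32335 = \left(1331 + 0\right) + 32335 = 1331 + 32335 = 33666$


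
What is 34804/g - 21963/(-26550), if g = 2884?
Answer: 11754613/911550 ≈ 12.895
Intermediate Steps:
34804/g - 21963/(-26550) = 34804/2884 - 21963/(-26550) = 34804*(1/2884) - 21963*(-1/26550) = 1243/103 + 7321/8850 = 11754613/911550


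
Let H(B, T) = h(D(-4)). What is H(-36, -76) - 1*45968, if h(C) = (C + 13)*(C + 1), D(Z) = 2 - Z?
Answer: -45835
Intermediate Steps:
h(C) = (1 + C)*(13 + C) (h(C) = (13 + C)*(1 + C) = (1 + C)*(13 + C))
H(B, T) = 133 (H(B, T) = 13 + (2 - 1*(-4))² + 14*(2 - 1*(-4)) = 13 + (2 + 4)² + 14*(2 + 4) = 13 + 6² + 14*6 = 13 + 36 + 84 = 133)
H(-36, -76) - 1*45968 = 133 - 1*45968 = 133 - 45968 = -45835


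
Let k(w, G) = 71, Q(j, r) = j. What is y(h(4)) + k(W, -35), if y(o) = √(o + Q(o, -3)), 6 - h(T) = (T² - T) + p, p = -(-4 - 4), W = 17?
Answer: 71 + 2*I*√7 ≈ 71.0 + 5.2915*I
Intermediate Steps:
p = 8 (p = -1*(-8) = 8)
h(T) = -2 + T - T² (h(T) = 6 - ((T² - T) + 8) = 6 - (8 + T² - T) = 6 + (-8 + T - T²) = -2 + T - T²)
y(o) = √2*√o (y(o) = √(o + o) = √(2*o) = √2*√o)
y(h(4)) + k(W, -35) = √2*√(-2 + 4 - 1*4²) + 71 = √2*√(-2 + 4 - 1*16) + 71 = √2*√(-2 + 4 - 16) + 71 = √2*√(-14) + 71 = √2*(I*√14) + 71 = 2*I*√7 + 71 = 71 + 2*I*√7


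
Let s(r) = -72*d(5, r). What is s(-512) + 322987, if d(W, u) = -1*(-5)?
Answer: 322627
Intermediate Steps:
d(W, u) = 5
s(r) = -360 (s(r) = -72*5 = -360)
s(-512) + 322987 = -360 + 322987 = 322627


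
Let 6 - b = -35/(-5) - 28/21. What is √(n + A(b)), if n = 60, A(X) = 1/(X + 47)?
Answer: 3*√134474/142 ≈ 7.7473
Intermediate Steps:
b = ⅓ (b = 6 - (-35/(-5) - 28/21) = 6 - (-35*(-⅕) - 28*1/21) = 6 - (7 - 4/3) = 6 - 1*17/3 = 6 - 17/3 = ⅓ ≈ 0.33333)
A(X) = 1/(47 + X)
√(n + A(b)) = √(60 + 1/(47 + ⅓)) = √(60 + 1/(142/3)) = √(60 + 3/142) = √(8523/142) = 3*√134474/142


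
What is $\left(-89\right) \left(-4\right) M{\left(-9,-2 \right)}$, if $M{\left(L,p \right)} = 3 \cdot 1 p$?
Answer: $-2136$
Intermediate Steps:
$M{\left(L,p \right)} = 3 p$
$\left(-89\right) \left(-4\right) M{\left(-9,-2 \right)} = \left(-89\right) \left(-4\right) 3 \left(-2\right) = 356 \left(-6\right) = -2136$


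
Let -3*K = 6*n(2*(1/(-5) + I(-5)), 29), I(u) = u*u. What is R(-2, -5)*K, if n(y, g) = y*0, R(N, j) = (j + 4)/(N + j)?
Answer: 0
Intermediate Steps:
I(u) = u²
R(N, j) = (4 + j)/(N + j)
n(y, g) = 0
K = 0 (K = -2*0 = -⅓*0 = 0)
R(-2, -5)*K = ((4 - 5)/(-2 - 5))*0 = (-1/(-7))*0 = -⅐*(-1)*0 = (⅐)*0 = 0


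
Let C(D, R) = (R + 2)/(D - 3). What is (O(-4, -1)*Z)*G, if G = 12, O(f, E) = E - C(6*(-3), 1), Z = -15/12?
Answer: 90/7 ≈ 12.857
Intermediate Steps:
C(D, R) = (2 + R)/(-3 + D)
Z = -5/4 (Z = -15*1/12 = -5/4 ≈ -1.2500)
O(f, E) = ⅐ + E (O(f, E) = E - (2 + 1)/(-3 + 6*(-3)) = E - 3/(-3 - 18) = E - 3/(-21) = E - (-1)*3/21 = E - 1*(-⅐) = E + ⅐ = ⅐ + E)
(O(-4, -1)*Z)*G = ((⅐ - 1)*(-5/4))*12 = -6/7*(-5/4)*12 = (15/14)*12 = 90/7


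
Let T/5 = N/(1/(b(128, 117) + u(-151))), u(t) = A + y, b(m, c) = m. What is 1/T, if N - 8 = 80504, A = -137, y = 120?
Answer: 1/44684160 ≈ 2.2379e-8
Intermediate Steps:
u(t) = -17 (u(t) = -137 + 120 = -17)
N = 80512 (N = 8 + 80504 = 80512)
T = 44684160 (T = 5*(80512/(1/(128 - 17))) = 5*(80512/(1/111)) = 5*(80512*111) = 5*8936832 = 44684160)
1/T = 1/44684160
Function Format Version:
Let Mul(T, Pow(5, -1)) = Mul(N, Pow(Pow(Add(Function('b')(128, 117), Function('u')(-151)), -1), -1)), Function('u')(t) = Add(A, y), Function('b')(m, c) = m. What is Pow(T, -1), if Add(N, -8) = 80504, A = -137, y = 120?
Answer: Rational(1, 44684160) ≈ 2.2379e-8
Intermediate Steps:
Function('u')(t) = -17 (Function('u')(t) = Add(-137, 120) = -17)
N = 80512 (N = Add(8, 80504) = 80512)
T = 44684160 (T = Mul(5, Mul(80512, Pow(Pow(Add(128, -17), -1), -1))) = Mul(5, Mul(80512, Pow(Pow(111, -1), -1))) = Mul(5, Mul(80512, Pow(Rational(1, 111), -1))) = Mul(5, Mul(80512, 111)) = Mul(5, 8936832) = 44684160)
Pow(T, -1) = Pow(44684160, -1) = Rational(1, 44684160)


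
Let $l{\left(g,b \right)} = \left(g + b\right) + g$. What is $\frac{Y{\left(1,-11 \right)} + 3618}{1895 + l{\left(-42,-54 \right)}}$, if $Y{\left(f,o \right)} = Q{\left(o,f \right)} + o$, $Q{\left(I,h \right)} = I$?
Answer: $\frac{3596}{1757} \approx 2.0467$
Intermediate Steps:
$Y{\left(f,o \right)} = 2 o$ ($Y{\left(f,o \right)} = o + o = 2 o$)
$l{\left(g,b \right)} = b + 2 g$ ($l{\left(g,b \right)} = \left(b + g\right) + g = b + 2 g$)
$\frac{Y{\left(1,-11 \right)} + 3618}{1895 + l{\left(-42,-54 \right)}} = \frac{2 \left(-11\right) + 3618}{1895 + \left(-54 + 2 \left(-42\right)\right)} = \frac{-22 + 3618}{1895 - 138} = \frac{3596}{1895 - 138} = \frac{3596}{1757}$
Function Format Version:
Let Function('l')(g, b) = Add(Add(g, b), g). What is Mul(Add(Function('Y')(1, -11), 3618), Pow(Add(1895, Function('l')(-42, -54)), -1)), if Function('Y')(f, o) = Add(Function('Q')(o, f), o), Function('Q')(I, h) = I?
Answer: Rational(3596, 1757) ≈ 2.0467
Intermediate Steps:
Function('Y')(f, o) = Mul(2, o) (Function('Y')(f, o) = Add(o, o) = Mul(2, o))
Function('l')(g, b) = Add(b, Mul(2, g)) (Function('l')(g, b) = Add(Add(b, g), g) = Add(b, Mul(2, g)))
Mul(Add(Function('Y')(1, -11), 3618), Pow(Add(1895, Function('l')(-42, -54)), -1)) = Mul(Add(Mul(2, -11), 3618), Pow(Add(1895, Add(-54, Mul(2, -42))), -1)) = Mul(Add(-22, 3618), Pow(Add(1895, Add(-54, -84)), -1)) = Mul(3596, Pow(Add(1895, -138), -1)) = Mul(3596, Pow(1757, -1)) = Mul(3596, Rational(1, 1757)) = Rational(3596, 1757)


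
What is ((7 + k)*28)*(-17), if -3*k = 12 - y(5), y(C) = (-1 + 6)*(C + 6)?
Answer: -30464/3 ≈ -10155.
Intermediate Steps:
y(C) = 30 + 5*C (y(C) = 5*(6 + C) = 30 + 5*C)
k = 43/3 (k = -(12 - (30 + 5*5))/3 = -(12 - (30 + 25))/3 = -(12 - 1*55)/3 = -(12 - 55)/3 = -⅓*(-43) = 43/3 ≈ 14.333)
((7 + k)*28)*(-17) = ((7 + 43/3)*28)*(-17) = ((64/3)*28)*(-17) = (1792/3)*(-17) = -30464/3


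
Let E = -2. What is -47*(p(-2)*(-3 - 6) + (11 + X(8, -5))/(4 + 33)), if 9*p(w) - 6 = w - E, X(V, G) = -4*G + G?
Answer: 9212/37 ≈ 248.97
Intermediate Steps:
X(V, G) = -3*G
p(w) = 8/9 + w/9 (p(w) = ⅔ + (w - 1*(-2))/9 = ⅔ + (w + 2)/9 = ⅔ + (2 + w)/9 = ⅔ + (2/9 + w/9) = 8/9 + w/9)
-47*(p(-2)*(-3 - 6) + (11 + X(8, -5))/(4 + 33)) = -47*((8/9 + (⅑)*(-2))*(-3 - 6) + (11 - 3*(-5))/(4 + 33)) = -47*((8/9 - 2/9)*(-9) + (11 + 15)/37) = -47*((⅔)*(-9) + 26*(1/37)) = -47*(-6 + 26/37) = -47*(-196/37) = 9212/37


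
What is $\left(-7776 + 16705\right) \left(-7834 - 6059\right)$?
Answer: $-124050597$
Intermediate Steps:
$\left(-7776 + 16705\right) \left(-7834 - 6059\right) = 8929 \left(-13893\right) = -124050597$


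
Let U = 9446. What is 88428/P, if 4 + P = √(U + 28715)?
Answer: 117904/12715 + 29476*√38161/12715 ≈ 462.13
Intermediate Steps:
P = -4 + √38161 (P = -4 + √(9446 + 28715) = -4 + √38161 ≈ 191.35)
88428/P = 88428/(-4 + √38161)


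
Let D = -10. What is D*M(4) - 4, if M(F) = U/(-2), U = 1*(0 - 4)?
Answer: -24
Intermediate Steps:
U = -4 (U = 1*(-4) = -4)
M(F) = 2 (M(F) = -4/(-2) = -4*(-½) = 2)
D*M(4) - 4 = -10*2 - 4 = -20 - 4 = -24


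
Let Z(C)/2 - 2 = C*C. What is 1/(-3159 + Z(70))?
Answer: 1/6645 ≈ 0.00015049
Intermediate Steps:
Z(C) = 4 + 2*C² (Z(C) = 4 + 2*(C*C) = 4 + 2*C²)
1/(-3159 + Z(70)) = 1/(-3159 + (4 + 2*70²)) = 1/(-3159 + (4 + 2*4900)) = 1/(-3159 + (4 + 9800)) = 1/(-3159 + 9804) = 1/6645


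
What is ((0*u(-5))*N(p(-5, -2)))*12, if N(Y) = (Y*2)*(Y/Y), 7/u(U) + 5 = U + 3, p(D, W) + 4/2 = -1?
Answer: 0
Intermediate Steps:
p(D, W) = -3 (p(D, W) = -2 - 1 = -3)
u(U) = 7/(-2 + U) (u(U) = 7/(-5 + (U + 3)) = 7/(-5 + (3 + U)) = 7/(-2 + U))
N(Y) = 2*Y (N(Y) = (2*Y)*1 = 2*Y)
((0*u(-5))*N(p(-5, -2)))*12 = ((0*(7/(-2 - 5)))*(2*(-3)))*12 = ((0*(7/(-7)))*(-6))*12 = ((0*(7*(-⅐)))*(-6))*12 = ((0*(-1))*(-6))*12 = (0*(-6))*12 = 0*12 = 0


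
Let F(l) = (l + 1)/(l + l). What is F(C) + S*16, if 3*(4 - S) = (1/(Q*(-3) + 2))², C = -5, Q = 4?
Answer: 4826/75 ≈ 64.347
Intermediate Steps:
F(l) = (1 + l)/(2*l) (F(l) = (1 + l)/((2*l)) = (1 + l)*(1/(2*l)) = (1 + l)/(2*l))
S = 1199/300 (S = 4 - 1/(3*(4*(-3) + 2)²) = 4 - 1/(3*(-12 + 2)²) = 4 - (1/(-10))²/3 = 4 - (-⅒)²/3 = 4 - ⅓*1/100 = 4 - 1/300 = 1199/300 ≈ 3.9967)
F(C) + S*16 = (½)*(1 - 5)/(-5) + (1199/300)*16 = (½)*(-⅕)*(-4) + 4796/75 = ⅖ + 4796/75 = 4826/75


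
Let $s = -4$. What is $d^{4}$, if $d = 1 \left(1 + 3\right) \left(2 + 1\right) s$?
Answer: $5308416$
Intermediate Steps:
$d = -48$ ($d = 1 \left(1 + 3\right) \left(2 + 1\right) \left(-4\right) = 1 \cdot 4 \cdot 3 \left(-4\right) = 1 \cdot 12 \left(-4\right) = 12 \left(-4\right) = -48$)
$d^{4} = \left(-48\right)^{4} = 5308416$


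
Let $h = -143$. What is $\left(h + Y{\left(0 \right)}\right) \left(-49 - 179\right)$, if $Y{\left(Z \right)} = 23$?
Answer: $27360$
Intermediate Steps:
$\left(h + Y{\left(0 \right)}\right) \left(-49 - 179\right) = \left(-143 + 23\right) \left(-49 - 179\right) = \left(-120\right) \left(-228\right) = 27360$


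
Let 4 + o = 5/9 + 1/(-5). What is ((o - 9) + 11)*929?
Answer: -68746/45 ≈ -1527.7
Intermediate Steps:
o = -164/45 (o = -4 + (5/9 + 1/(-5)) = -4 + (5*(⅑) + 1*(-⅕)) = -4 + (5/9 - ⅕) = -4 + 16/45 = -164/45 ≈ -3.6444)
((o - 9) + 11)*929 = ((-164/45 - 9) + 11)*929 = (-569/45 + 11)*929 = -74/45*929 = -68746/45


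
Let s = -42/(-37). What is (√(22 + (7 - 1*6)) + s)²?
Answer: 33251/1369 + 84*√23/37 ≈ 35.176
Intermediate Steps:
s = 42/37 (s = -42*(-1/37) = 42/37 ≈ 1.1351)
(√(22 + (7 - 1*6)) + s)² = (√(22 + (7 - 1*6)) + 42/37)² = (√(22 + (7 - 6)) + 42/37)² = (√(22 + 1) + 42/37)² = (√23 + 42/37)² = (42/37 + √23)²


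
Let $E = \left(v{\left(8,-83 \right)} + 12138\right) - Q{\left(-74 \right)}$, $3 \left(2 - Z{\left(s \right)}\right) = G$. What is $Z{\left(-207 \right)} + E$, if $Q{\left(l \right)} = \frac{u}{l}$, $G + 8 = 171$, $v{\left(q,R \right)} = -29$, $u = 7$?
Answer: $\frac{2676601}{222} \approx 12057.0$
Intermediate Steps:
$G = 163$ ($G = -8 + 171 = 163$)
$Z{\left(s \right)} = - \frac{157}{3}$ ($Z{\left(s \right)} = 2 - \frac{163}{3} = - \frac{157}{3}$)
$Q{\left(l \right)} = \frac{7}{l}$
$E = \frac{896073}{74}$ ($E = \left(-29 + 12138\right) - \frac{7}{-74} = 12109 - 7 \left(- \frac{1}{74}\right) = 12109 - - \frac{7}{74} = 12109 + \frac{7}{74} = \frac{896073}{74} \approx 12109.0$)
$Z{\left(-207 \right)} + E = - \frac{157}{3} + \frac{896073}{74} = \frac{2676601}{222}$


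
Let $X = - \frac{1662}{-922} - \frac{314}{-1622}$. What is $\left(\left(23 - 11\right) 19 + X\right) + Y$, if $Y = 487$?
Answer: $\frac{268064083}{373871} \approx 717.0$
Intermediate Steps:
$X = \frac{746318}{373871}$ ($X = \left(-1662\right) \left(- \frac{1}{922}\right) - - \frac{157}{811} = \frac{831}{461} + \frac{157}{811} = \frac{746318}{373871} \approx 1.9962$)
$\left(\left(23 - 11\right) 19 + X\right) + Y = \left(\left(23 - 11\right) 19 + \frac{746318}{373871}\right) + 487 = \left(12 \cdot 19 + \frac{746318}{373871}\right) + 487 = \left(228 + \frac{746318}{373871}\right) + 487 = \frac{85988906}{373871} + 487 = \frac{268064083}{373871}$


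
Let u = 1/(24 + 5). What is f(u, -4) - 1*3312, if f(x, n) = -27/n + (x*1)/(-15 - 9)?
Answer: -2300455/696 ≈ -3305.3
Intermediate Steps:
u = 1/29 ≈ 0.034483
f(x, n) = -27/n - x/24 (f(x, n) = -27/n + x/(-24) = -27/n + x*(-1/24) = -27/n - x/24)
f(u, -4) - 1*3312 = (-27/(-4) - 1/24*1/29) - 1*3312 = (-27*(-¼) - 1/696) - 3312 = (27/4 - 1/696) - 3312 = 4697/696 - 3312 = -2300455/696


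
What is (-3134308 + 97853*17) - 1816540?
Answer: -3287347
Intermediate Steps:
(-3134308 + 97853*17) - 1816540 = (-3134308 + 1663501) - 1816540 = -1470807 - 1816540 = -3287347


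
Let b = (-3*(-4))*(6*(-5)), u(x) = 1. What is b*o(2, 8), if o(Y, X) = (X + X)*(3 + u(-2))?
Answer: -23040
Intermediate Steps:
b = -360 (b = 12*(-30) = -360)
o(Y, X) = 8*X (o(Y, X) = (X + X)*(3 + 1) = (2*X)*4 = 8*X)
b*o(2, 8) = -2880*8 = -360*64 = -23040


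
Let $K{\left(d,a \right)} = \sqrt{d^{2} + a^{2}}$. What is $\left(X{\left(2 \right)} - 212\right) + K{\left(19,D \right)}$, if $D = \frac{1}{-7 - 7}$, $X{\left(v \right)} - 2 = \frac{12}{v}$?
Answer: $-204 + \frac{\sqrt{70757}}{14} \approx -185.0$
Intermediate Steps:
$X{\left(v \right)} = 2 + \frac{12}{v}$
$D = - \frac{1}{14}$ ($D = \frac{1}{-14} = - \frac{1}{14} \approx -0.071429$)
$K{\left(d,a \right)} = \sqrt{a^{2} + d^{2}}$
$\left(X{\left(2 \right)} - 212\right) + K{\left(19,D \right)} = \left(\left(2 + \frac{12}{2}\right) - 212\right) + \sqrt{\left(- \frac{1}{14}\right)^{2} + 19^{2}} = \left(\left(2 + 12 \cdot \frac{1}{2}\right) - 212\right) + \sqrt{\frac{1}{196} + 361} = \left(\left(2 + 6\right) - 212\right) + \sqrt{\frac{70757}{196}} = \left(8 - 212\right) + \frac{\sqrt{70757}}{14} = -204 + \frac{\sqrt{70757}}{14}$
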